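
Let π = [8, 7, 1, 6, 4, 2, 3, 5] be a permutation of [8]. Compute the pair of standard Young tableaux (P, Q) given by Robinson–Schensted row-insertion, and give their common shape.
P = [1, 2, 3, 5] / [4] / [6] / [7] / [8];  Q = [1, 4, 7, 8] / [2] / [3] / [5] / [6];  common shape = (4, 1, 1, 1, 1)

Row-insert the values π_1, π_2, … into P one at a time, bumping the leftmost entry strictly greater than the inserted value down to the next row. The recording tableau Q records, in position (i, j), the step at which that cell was added to P.
  Insert 8 (step 1): P = [8];  Q = [1]
  Insert 7 (step 2): P = [7] / [8];  Q = [1] / [2]
  Insert 1 (step 3): P = [1] / [7] / [8];  Q = [1] / [2] / [3]
  Insert 6 (step 4): P = [1, 6] / [7] / [8];  Q = [1, 4] / [2] / [3]
  Insert 4 (step 5): P = [1, 4] / [6] / [7] / [8];  Q = [1, 4] / [2] / [3] / [5]
  Insert 2 (step 6): P = [1, 2] / [4] / [6] / [7] / [8];  Q = [1, 4] / [2] / [3] / [5] / [6]
  Insert 3 (step 7): P = [1, 2, 3] / [4] / [6] / [7] / [8];  Q = [1, 4, 7] / [2] / [3] / [5] / [6]
  Insert 5 (step 8): P = [1, 2, 3, 5] / [4] / [6] / [7] / [8];  Q = [1, 4, 7, 8] / [2] / [3] / [5] / [6]
Final shape: (4, 1, 1, 1, 1).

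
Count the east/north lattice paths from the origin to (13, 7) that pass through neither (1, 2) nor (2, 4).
Number of paths = 56772

Inclusion–exclusion. Total paths: C(20, 13) = 77520. Through P₁: C(3, 1)·C(17, 12) = 18564. Through P₂: C(6, 2)·C(14, 11) = 5460. Since P₁ is strictly southwest of P₂, a monotone path through both must visit P₁ then P₂; paths through both = C(3, 1)·C(3, 1)·C(14, 11) = 3276. Avoid both = 77520 − 18564 − 5460 + 3276 = 56772.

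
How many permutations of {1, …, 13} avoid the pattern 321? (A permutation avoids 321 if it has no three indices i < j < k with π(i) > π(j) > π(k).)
C_13 = 742900

These 321-avoiding permutations are counted by the Catalan number C_n = (1/(n + 1)) · C(2n, n). For n = 13: C_13 = (1/14) · C(26, 13) = 10400600/14 = 742900.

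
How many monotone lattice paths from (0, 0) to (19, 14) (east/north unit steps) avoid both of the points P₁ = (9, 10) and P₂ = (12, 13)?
Number of paths = 699516902

Inclusion–exclusion. Total paths: C(33, 19) = 818809200. Through P₁: C(19, 9)·C(14, 10) = 92470378. Through P₂: C(25, 12)·C(8, 7) = 41602400. Since P₁ is strictly southwest of P₂, a monotone path through both must visit P₁ then P₂; paths through both = C(19, 9)·C(6, 3)·C(8, 7) = 14780480. Avoid both = 818809200 − 92470378 − 41602400 + 14780480 = 699516902.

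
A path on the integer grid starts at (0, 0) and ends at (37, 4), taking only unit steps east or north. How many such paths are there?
Number of paths = 101270

A monotone lattice path from (0, 0) to (37, 4) consists of 37 east steps and 4 north steps in some order, so it is determined by which 37 of the 41 steps are east. The count is C(41, 37) = 101270.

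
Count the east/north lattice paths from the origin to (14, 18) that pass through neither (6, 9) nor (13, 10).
Number of paths = 339827816

Inclusion–exclusion. Total paths: C(32, 14) = 471435600. Through P₁: C(15, 6)·C(17, 8) = 121671550. Through P₂: C(23, 13)·C(9, 1) = 10296594. Since P₁ is strictly southwest of P₂, a monotone path through both must visit P₁ then P₂; paths through both = C(15, 6)·C(8, 7)·C(9, 1) = 360360. Avoid both = 471435600 − 121671550 − 10296594 + 360360 = 339827816.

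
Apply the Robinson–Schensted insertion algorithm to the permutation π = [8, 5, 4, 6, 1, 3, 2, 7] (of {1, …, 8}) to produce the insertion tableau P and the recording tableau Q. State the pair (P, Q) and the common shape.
P = [1, 2, 7] / [3, 6] / [4] / [5] / [8];  Q = [1, 4, 8] / [2, 6] / [3] / [5] / [7];  common shape = (3, 2, 1, 1, 1)

Row-insert the values π_1, π_2, … into P one at a time, bumping the leftmost entry strictly greater than the inserted value down to the next row. The recording tableau Q records, in position (i, j), the step at which that cell was added to P.
  Insert 8 (step 1): P = [8];  Q = [1]
  Insert 5 (step 2): P = [5] / [8];  Q = [1] / [2]
  Insert 4 (step 3): P = [4] / [5] / [8];  Q = [1] / [2] / [3]
  Insert 6 (step 4): P = [4, 6] / [5] / [8];  Q = [1, 4] / [2] / [3]
  Insert 1 (step 5): P = [1, 6] / [4] / [5] / [8];  Q = [1, 4] / [2] / [3] / [5]
  Insert 3 (step 6): P = [1, 3] / [4, 6] / [5] / [8];  Q = [1, 4] / [2, 6] / [3] / [5]
  Insert 2 (step 7): P = [1, 2] / [3, 6] / [4] / [5] / [8];  Q = [1, 4] / [2, 6] / [3] / [5] / [7]
  Insert 7 (step 8): P = [1, 2, 7] / [3, 6] / [4] / [5] / [8];  Q = [1, 4, 8] / [2, 6] / [3] / [5] / [7]
Final shape: (3, 2, 1, 1, 1).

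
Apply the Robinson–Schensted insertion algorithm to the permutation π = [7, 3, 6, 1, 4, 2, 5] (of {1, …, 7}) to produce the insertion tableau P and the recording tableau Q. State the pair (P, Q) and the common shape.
P = [1, 2, 5] / [3, 4] / [6] / [7];  Q = [1, 3, 7] / [2, 5] / [4] / [6];  common shape = (3, 2, 1, 1)

Row-insert the values π_1, π_2, … into P one at a time, bumping the leftmost entry strictly greater than the inserted value down to the next row. The recording tableau Q records, in position (i, j), the step at which that cell was added to P.
  Insert 7 (step 1): P = [7];  Q = [1]
  Insert 3 (step 2): P = [3] / [7];  Q = [1] / [2]
  Insert 6 (step 3): P = [3, 6] / [7];  Q = [1, 3] / [2]
  Insert 1 (step 4): P = [1, 6] / [3] / [7];  Q = [1, 3] / [2] / [4]
  Insert 4 (step 5): P = [1, 4] / [3, 6] / [7];  Q = [1, 3] / [2, 5] / [4]
  Insert 2 (step 6): P = [1, 2] / [3, 4] / [6] / [7];  Q = [1, 3] / [2, 5] / [4] / [6]
  Insert 5 (step 7): P = [1, 2, 5] / [3, 4] / [6] / [7];  Q = [1, 3, 7] / [2, 5] / [4] / [6]
Final shape: (3, 2, 1, 1).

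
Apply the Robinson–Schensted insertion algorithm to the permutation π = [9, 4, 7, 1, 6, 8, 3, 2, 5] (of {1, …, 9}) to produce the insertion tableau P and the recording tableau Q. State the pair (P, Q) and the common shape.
P = [1, 2, 5] / [3, 6, 8] / [4] / [7] / [9];  Q = [1, 3, 6] / [2, 5, 9] / [4] / [7] / [8];  common shape = (3, 3, 1, 1, 1)

Row-insert the values π_1, π_2, … into P one at a time, bumping the leftmost entry strictly greater than the inserted value down to the next row. The recording tableau Q records, in position (i, j), the step at which that cell was added to P.
  Insert 9 (step 1): P = [9];  Q = [1]
  Insert 4 (step 2): P = [4] / [9];  Q = [1] / [2]
  Insert 7 (step 3): P = [4, 7] / [9];  Q = [1, 3] / [2]
  Insert 1 (step 4): P = [1, 7] / [4] / [9];  Q = [1, 3] / [2] / [4]
  Insert 6 (step 5): P = [1, 6] / [4, 7] / [9];  Q = [1, 3] / [2, 5] / [4]
  Insert 8 (step 6): P = [1, 6, 8] / [4, 7] / [9];  Q = [1, 3, 6] / [2, 5] / [4]
  Insert 3 (step 7): P = [1, 3, 8] / [4, 6] / [7] / [9];  Q = [1, 3, 6] / [2, 5] / [4] / [7]
  Insert 2 (step 8): P = [1, 2, 8] / [3, 6] / [4] / [7] / [9];  Q = [1, 3, 6] / [2, 5] / [4] / [7] / [8]
  Insert 5 (step 9): P = [1, 2, 5] / [3, 6, 8] / [4] / [7] / [9];  Q = [1, 3, 6] / [2, 5, 9] / [4] / [7] / [8]
Final shape: (3, 3, 1, 1, 1).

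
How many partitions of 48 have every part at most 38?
p(48, parts ≤ 38) = 147176

Use the recurrence p(n, m) = p(n, m−1) + p(n−m, m): either the largest part is < m (count p(n, m−1)) or the largest part is exactly m (remove one copy of m, count p(n−m, m)). With p(0, ·) = 1 this gives p(48, parts ≤ 38) = 147176. (By conjugating Young diagrams, this also counts partitions of 48 into at most 38 parts.)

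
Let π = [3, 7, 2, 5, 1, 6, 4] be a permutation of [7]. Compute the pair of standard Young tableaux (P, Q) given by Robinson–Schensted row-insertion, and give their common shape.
P = [1, 4, 6] / [2, 5] / [3, 7];  Q = [1, 2, 6] / [3, 4] / [5, 7];  common shape = (3, 2, 2)

Row-insert the values π_1, π_2, … into P one at a time, bumping the leftmost entry strictly greater than the inserted value down to the next row. The recording tableau Q records, in position (i, j), the step at which that cell was added to P.
  Insert 3 (step 1): P = [3];  Q = [1]
  Insert 7 (step 2): P = [3, 7];  Q = [1, 2]
  Insert 2 (step 3): P = [2, 7] / [3];  Q = [1, 2] / [3]
  Insert 5 (step 4): P = [2, 5] / [3, 7];  Q = [1, 2] / [3, 4]
  Insert 1 (step 5): P = [1, 5] / [2, 7] / [3];  Q = [1, 2] / [3, 4] / [5]
  Insert 6 (step 6): P = [1, 5, 6] / [2, 7] / [3];  Q = [1, 2, 6] / [3, 4] / [5]
  Insert 4 (step 7): P = [1, 4, 6] / [2, 5] / [3, 7];  Q = [1, 2, 6] / [3, 4] / [5, 7]
Final shape: (3, 2, 2).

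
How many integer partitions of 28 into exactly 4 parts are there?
p(28, 4 parts) = 169

Partitions of n into exactly k parts are in bijection with partitions of n − k into at most k parts (subtract 1 from each part). So p(28, exactly 4) = p(24, parts ≤ 4). Computing via the recurrence p(m, j) = p(m, j−1) + p(m−j, j) gives 169.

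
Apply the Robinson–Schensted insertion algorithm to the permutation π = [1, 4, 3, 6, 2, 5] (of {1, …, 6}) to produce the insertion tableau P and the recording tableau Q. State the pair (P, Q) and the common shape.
P = [1, 2, 5] / [3, 6] / [4];  Q = [1, 2, 4] / [3, 6] / [5];  common shape = (3, 2, 1)

Row-insert the values π_1, π_2, … into P one at a time, bumping the leftmost entry strictly greater than the inserted value down to the next row. The recording tableau Q records, in position (i, j), the step at which that cell was added to P.
  Insert 1 (step 1): P = [1];  Q = [1]
  Insert 4 (step 2): P = [1, 4];  Q = [1, 2]
  Insert 3 (step 3): P = [1, 3] / [4];  Q = [1, 2] / [3]
  Insert 6 (step 4): P = [1, 3, 6] / [4];  Q = [1, 2, 4] / [3]
  Insert 2 (step 5): P = [1, 2, 6] / [3] / [4];  Q = [1, 2, 4] / [3] / [5]
  Insert 5 (step 6): P = [1, 2, 5] / [3, 6] / [4];  Q = [1, 2, 4] / [3, 6] / [5]
Final shape: (3, 2, 1).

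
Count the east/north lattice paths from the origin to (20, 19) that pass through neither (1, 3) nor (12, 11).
Number of paths = 39173266110

Inclusion–exclusion. Total paths: C(39, 20) = 68923264410. Through P₁: C(4, 1)·C(35, 19) = 16239715800. Through P₂: C(23, 12)·C(16, 8) = 17401243860. Since P₁ is strictly southwest of P₂, a monotone path through both must visit P₁ then P₂; paths through both = C(4, 1)·C(19, 11)·C(16, 8) = 3890961360. Avoid both = 68923264410 − 16239715800 − 17401243860 + 3890961360 = 39173266110.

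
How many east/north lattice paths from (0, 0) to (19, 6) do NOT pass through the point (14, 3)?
Number of paths = 139020

Total paths from (0, 0) to (19, 6): C(25, 19) = 177100. Paths through (14, 3): (paths (0, 0) → (14, 3)) × (paths (14, 3) → (19, 6)) = C(17, 14) · C(8, 5) = 680 · 56 = 38080. Avoidance count = 177100 − 38080 = 139020.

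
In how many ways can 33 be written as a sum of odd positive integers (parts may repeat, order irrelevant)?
p_odd(33) = 448

Enumerate partitions using only odd parts via the recurrence o(n, m) = o(n, m−2) + o(n−m, m) over odd m, starting from the largest odd part ≤ n. This gives p_odd(33) = 448. (Euler's theorem: equals the count of distinct-part partitions.)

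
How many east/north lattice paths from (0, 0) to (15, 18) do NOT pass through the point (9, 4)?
Number of paths = 1009444920

Total paths from (0, 0) to (15, 18): C(33, 15) = 1037158320. Paths through (9, 4): (paths (0, 0) → (9, 4)) × (paths (9, 4) → (15, 18)) = C(13, 9) · C(20, 6) = 715 · 38760 = 27713400. Avoidance count = 1037158320 − 27713400 = 1009444920.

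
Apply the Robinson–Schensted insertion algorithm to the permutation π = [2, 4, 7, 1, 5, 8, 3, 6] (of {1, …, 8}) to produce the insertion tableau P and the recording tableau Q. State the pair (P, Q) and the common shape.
P = [1, 3, 5, 6] / [2, 4, 8] / [7];  Q = [1, 2, 3, 6] / [4, 5, 8] / [7];  common shape = (4, 3, 1)

Row-insert the values π_1, π_2, … into P one at a time, bumping the leftmost entry strictly greater than the inserted value down to the next row. The recording tableau Q records, in position (i, j), the step at which that cell was added to P.
  Insert 2 (step 1): P = [2];  Q = [1]
  Insert 4 (step 2): P = [2, 4];  Q = [1, 2]
  Insert 7 (step 3): P = [2, 4, 7];  Q = [1, 2, 3]
  Insert 1 (step 4): P = [1, 4, 7] / [2];  Q = [1, 2, 3] / [4]
  Insert 5 (step 5): P = [1, 4, 5] / [2, 7];  Q = [1, 2, 3] / [4, 5]
  Insert 8 (step 6): P = [1, 4, 5, 8] / [2, 7];  Q = [1, 2, 3, 6] / [4, 5]
  Insert 3 (step 7): P = [1, 3, 5, 8] / [2, 4] / [7];  Q = [1, 2, 3, 6] / [4, 5] / [7]
  Insert 6 (step 8): P = [1, 3, 5, 6] / [2, 4, 8] / [7];  Q = [1, 2, 3, 6] / [4, 5, 8] / [7]
Final shape: (4, 3, 1).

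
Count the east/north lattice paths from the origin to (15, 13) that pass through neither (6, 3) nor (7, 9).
Number of paths = 24310668

Inclusion–exclusion. Total paths: C(28, 15) = 37442160. Through P₁: C(9, 6)·C(19, 9) = 7759752. Through P₂: C(16, 7)·C(12, 8) = 5662800. Since P₁ is strictly southwest of P₂, a monotone path through both must visit P₁ then P₂; paths through both = C(9, 6)·C(7, 1)·C(12, 8) = 291060. Avoid both = 37442160 − 7759752 − 5662800 + 291060 = 24310668.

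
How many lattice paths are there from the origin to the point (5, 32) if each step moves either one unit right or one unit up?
Number of paths = 435897

A monotone lattice path from (0, 0) to (5, 32) consists of 5 east steps and 32 north steps in some order, so it is determined by which 5 of the 37 steps are east. The count is C(37, 5) = 435897.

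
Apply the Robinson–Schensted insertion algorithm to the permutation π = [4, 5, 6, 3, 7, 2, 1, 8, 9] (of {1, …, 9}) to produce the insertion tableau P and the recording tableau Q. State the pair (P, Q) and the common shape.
P = [1, 5, 6, 7, 8, 9] / [2] / [3] / [4];  Q = [1, 2, 3, 5, 8, 9] / [4] / [6] / [7];  common shape = (6, 1, 1, 1)

Row-insert the values π_1, π_2, … into P one at a time, bumping the leftmost entry strictly greater than the inserted value down to the next row. The recording tableau Q records, in position (i, j), the step at which that cell was added to P.
  Insert 4 (step 1): P = [4];  Q = [1]
  Insert 5 (step 2): P = [4, 5];  Q = [1, 2]
  Insert 6 (step 3): P = [4, 5, 6];  Q = [1, 2, 3]
  Insert 3 (step 4): P = [3, 5, 6] / [4];  Q = [1, 2, 3] / [4]
  Insert 7 (step 5): P = [3, 5, 6, 7] / [4];  Q = [1, 2, 3, 5] / [4]
  Insert 2 (step 6): P = [2, 5, 6, 7] / [3] / [4];  Q = [1, 2, 3, 5] / [4] / [6]
  Insert 1 (step 7): P = [1, 5, 6, 7] / [2] / [3] / [4];  Q = [1, 2, 3, 5] / [4] / [6] / [7]
  Insert 8 (step 8): P = [1, 5, 6, 7, 8] / [2] / [3] / [4];  Q = [1, 2, 3, 5, 8] / [4] / [6] / [7]
  Insert 9 (step 9): P = [1, 5, 6, 7, 8, 9] / [2] / [3] / [4];  Q = [1, 2, 3, 5, 8, 9] / [4] / [6] / [7]
Final shape: (6, 1, 1, 1).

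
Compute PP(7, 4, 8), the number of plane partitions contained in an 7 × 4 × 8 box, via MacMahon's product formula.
PP(7, 4, 8) = 1318349483880

Evaluate the triple product over i = 1..7, j = 1..4, k = 1..8. The factors are (2/1) · (3/2) · (4/3) · (5/4) · (6/5) · (7/6) · (8/7) · (9/8) · … (224 factors total). The numerators and denominators telescope so the product is an integer; carrying out the multiplication exactly gives PP(7, 4, 8) = 1318349483880.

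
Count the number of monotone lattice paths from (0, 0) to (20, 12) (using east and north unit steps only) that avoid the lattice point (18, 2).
Number of paths = 225780300

Total paths from (0, 0) to (20, 12): C(32, 20) = 225792840. Paths through (18, 2): (paths (0, 0) → (18, 2)) × (paths (18, 2) → (20, 12)) = C(20, 18) · C(12, 2) = 190 · 66 = 12540. Avoidance count = 225792840 − 12540 = 225780300.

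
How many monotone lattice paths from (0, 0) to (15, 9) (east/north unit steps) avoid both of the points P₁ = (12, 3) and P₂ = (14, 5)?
Number of paths = 1224794

Inclusion–exclusion. Total paths: C(24, 15) = 1307504. Through P₁: C(15, 12)·C(9, 3) = 38220. Through P₂: C(19, 14)·C(5, 1) = 58140. Since P₁ is strictly southwest of P₂, a monotone path through both must visit P₁ then P₂; paths through both = C(15, 12)·C(4, 2)·C(5, 1) = 13650. Avoid both = 1307504 − 38220 − 58140 + 13650 = 1224794.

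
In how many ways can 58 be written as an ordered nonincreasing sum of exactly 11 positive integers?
p(58, 11 parts) = 54218

Partitions of n into exactly k parts are in bijection with partitions of n − k into at most k parts (subtract 1 from each part). So p(58, exactly 11) = p(47, parts ≤ 11). Computing via the recurrence p(m, j) = p(m, j−1) + p(m−j, j) gives 54218.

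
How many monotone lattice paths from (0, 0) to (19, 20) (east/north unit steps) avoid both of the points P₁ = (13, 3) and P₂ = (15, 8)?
Number of paths = 67995765810

Inclusion–exclusion. Total paths: C(39, 19) = 68923264410. Through P₁: C(16, 13)·C(23, 6) = 56530320. Through P₂: C(23, 15)·C(16, 4) = 892371480. Since P₁ is strictly southwest of P₂, a monotone path through both must visit P₁ then P₂; paths through both = C(16, 13)·C(7, 2)·C(16, 4) = 21403200. Avoid both = 68923264410 − 56530320 − 892371480 + 21403200 = 67995765810.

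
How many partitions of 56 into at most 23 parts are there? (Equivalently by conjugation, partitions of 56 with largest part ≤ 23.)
p(56, parts ≤ 23) = 483076

Use the recurrence p(n, m) = p(n, m−1) + p(n−m, m): either the largest part is < m (count p(n, m−1)) or the largest part is exactly m (remove one copy of m, count p(n−m, m)). With p(0, ·) = 1 this gives p(56, parts ≤ 23) = 483076. (By conjugating Young diagrams, this also counts partitions of 56 into at most 23 parts.)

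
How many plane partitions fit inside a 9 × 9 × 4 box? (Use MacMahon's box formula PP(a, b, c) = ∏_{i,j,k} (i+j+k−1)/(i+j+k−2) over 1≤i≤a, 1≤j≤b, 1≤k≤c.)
PP(9, 9, 4) = 1832516612010448

Evaluate the triple product over i = 1..9, j = 1..9, k = 1..4. The factors are (2/1) · (3/2) · (4/3) · (5/4) · (3/2) · (4/3) · (5/4) · (6/5) · … (324 factors total). The numerators and denominators telescope so the product is an integer; carrying out the multiplication exactly gives PP(9, 9, 4) = 1832516612010448.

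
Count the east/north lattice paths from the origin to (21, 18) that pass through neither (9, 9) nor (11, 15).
Number of paths = 46247934590

Inclusion–exclusion. Total paths: C(39, 21) = 62359143990. Through P₁: C(18, 9)·C(21, 12) = 14290876600. Through P₂: C(26, 11)·C(13, 10) = 2209681760. Since P₁ is strictly southwest of P₂, a monotone path through both must visit P₁ then P₂; paths through both = C(18, 9)·C(8, 2)·C(13, 10) = 389348960. Avoid both = 62359143990 − 14290876600 − 2209681760 + 389348960 = 46247934590.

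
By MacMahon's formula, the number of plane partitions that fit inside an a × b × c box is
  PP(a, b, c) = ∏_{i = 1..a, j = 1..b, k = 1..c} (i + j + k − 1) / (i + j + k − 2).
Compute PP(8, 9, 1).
PP(8, 9, 1) = 24310

Evaluate the triple product over i = 1..8, j = 1..9, k = 1..1. The factors are (2/1) · (3/2) · (4/3) · (5/4) · (6/5) · (7/6) · (8/7) · (9/8) · … (72 factors total). The numerators and denominators telescope so the product is an integer; carrying out the multiplication exactly gives PP(8, 9, 1) = 24310.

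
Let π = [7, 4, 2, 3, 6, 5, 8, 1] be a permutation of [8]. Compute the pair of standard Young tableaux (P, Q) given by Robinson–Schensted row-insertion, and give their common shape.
P = [1, 3, 5, 8] / [2, 6] / [4] / [7];  Q = [1, 4, 5, 7] / [2, 6] / [3] / [8];  common shape = (4, 2, 1, 1)

Row-insert the values π_1, π_2, … into P one at a time, bumping the leftmost entry strictly greater than the inserted value down to the next row. The recording tableau Q records, in position (i, j), the step at which that cell was added to P.
  Insert 7 (step 1): P = [7];  Q = [1]
  Insert 4 (step 2): P = [4] / [7];  Q = [1] / [2]
  Insert 2 (step 3): P = [2] / [4] / [7];  Q = [1] / [2] / [3]
  Insert 3 (step 4): P = [2, 3] / [4] / [7];  Q = [1, 4] / [2] / [3]
  Insert 6 (step 5): P = [2, 3, 6] / [4] / [7];  Q = [1, 4, 5] / [2] / [3]
  Insert 5 (step 6): P = [2, 3, 5] / [4, 6] / [7];  Q = [1, 4, 5] / [2, 6] / [3]
  Insert 8 (step 7): P = [2, 3, 5, 8] / [4, 6] / [7];  Q = [1, 4, 5, 7] / [2, 6] / [3]
  Insert 1 (step 8): P = [1, 3, 5, 8] / [2, 6] / [4] / [7];  Q = [1, 4, 5, 7] / [2, 6] / [3] / [8]
Final shape: (4, 2, 1, 1).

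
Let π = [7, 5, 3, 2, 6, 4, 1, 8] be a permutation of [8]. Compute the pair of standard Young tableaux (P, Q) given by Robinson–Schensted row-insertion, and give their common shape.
P = [1, 4, 8] / [2, 6] / [3] / [5] / [7];  Q = [1, 5, 8] / [2, 6] / [3] / [4] / [7];  common shape = (3, 2, 1, 1, 1)

Row-insert the values π_1, π_2, … into P one at a time, bumping the leftmost entry strictly greater than the inserted value down to the next row. The recording tableau Q records, in position (i, j), the step at which that cell was added to P.
  Insert 7 (step 1): P = [7];  Q = [1]
  Insert 5 (step 2): P = [5] / [7];  Q = [1] / [2]
  Insert 3 (step 3): P = [3] / [5] / [7];  Q = [1] / [2] / [3]
  Insert 2 (step 4): P = [2] / [3] / [5] / [7];  Q = [1] / [2] / [3] / [4]
  Insert 6 (step 5): P = [2, 6] / [3] / [5] / [7];  Q = [1, 5] / [2] / [3] / [4]
  Insert 4 (step 6): P = [2, 4] / [3, 6] / [5] / [7];  Q = [1, 5] / [2, 6] / [3] / [4]
  Insert 1 (step 7): P = [1, 4] / [2, 6] / [3] / [5] / [7];  Q = [1, 5] / [2, 6] / [3] / [4] / [7]
  Insert 8 (step 8): P = [1, 4, 8] / [2, 6] / [3] / [5] / [7];  Q = [1, 5, 8] / [2, 6] / [3] / [4] / [7]
Final shape: (3, 2, 1, 1, 1).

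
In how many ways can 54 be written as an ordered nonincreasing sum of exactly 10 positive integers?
p(54, 10 parts) = 29292

Partitions of n into exactly k parts are in bijection with partitions of n − k into at most k parts (subtract 1 from each part). So p(54, exactly 10) = p(44, parts ≤ 10). Computing via the recurrence p(m, j) = p(m, j−1) + p(m−j, j) gives 29292.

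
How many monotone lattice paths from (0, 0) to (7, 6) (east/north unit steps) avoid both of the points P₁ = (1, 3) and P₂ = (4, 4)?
Number of paths = 840

Inclusion–exclusion. Total paths: C(13, 7) = 1716. Through P₁: C(4, 1)·C(9, 6) = 336. Through P₂: C(8, 4)·C(5, 3) = 700. Since P₁ is strictly southwest of P₂, a monotone path through both must visit P₁ then P₂; paths through both = C(4, 1)·C(4, 3)·C(5, 3) = 160. Avoid both = 1716 − 336 − 700 + 160 = 840.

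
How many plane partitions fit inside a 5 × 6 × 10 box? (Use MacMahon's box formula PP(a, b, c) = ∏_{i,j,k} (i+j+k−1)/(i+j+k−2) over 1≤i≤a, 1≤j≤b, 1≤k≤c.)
PP(5, 6, 10) = 559611782036736

Evaluate the triple product over i = 1..5, j = 1..6, k = 1..10. The factors are (2/1) · (3/2) · (4/3) · (5/4) · (6/5) · (7/6) · (8/7) · (9/8) · … (300 factors total). The numerators and denominators telescope so the product is an integer; carrying out the multiplication exactly gives PP(5, 6, 10) = 559611782036736.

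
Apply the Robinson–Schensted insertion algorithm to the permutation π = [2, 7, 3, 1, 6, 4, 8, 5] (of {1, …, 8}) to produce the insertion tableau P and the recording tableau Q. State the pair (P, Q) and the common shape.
P = [1, 3, 4, 5] / [2, 6, 8] / [7];  Q = [1, 2, 5, 7] / [3, 6, 8] / [4];  common shape = (4, 3, 1)

Row-insert the values π_1, π_2, … into P one at a time, bumping the leftmost entry strictly greater than the inserted value down to the next row. The recording tableau Q records, in position (i, j), the step at which that cell was added to P.
  Insert 2 (step 1): P = [2];  Q = [1]
  Insert 7 (step 2): P = [2, 7];  Q = [1, 2]
  Insert 3 (step 3): P = [2, 3] / [7];  Q = [1, 2] / [3]
  Insert 1 (step 4): P = [1, 3] / [2] / [7];  Q = [1, 2] / [3] / [4]
  Insert 6 (step 5): P = [1, 3, 6] / [2] / [7];  Q = [1, 2, 5] / [3] / [4]
  Insert 4 (step 6): P = [1, 3, 4] / [2, 6] / [7];  Q = [1, 2, 5] / [3, 6] / [4]
  Insert 8 (step 7): P = [1, 3, 4, 8] / [2, 6] / [7];  Q = [1, 2, 5, 7] / [3, 6] / [4]
  Insert 5 (step 8): P = [1, 3, 4, 5] / [2, 6, 8] / [7];  Q = [1, 2, 5, 7] / [3, 6, 8] / [4]
Final shape: (4, 3, 1).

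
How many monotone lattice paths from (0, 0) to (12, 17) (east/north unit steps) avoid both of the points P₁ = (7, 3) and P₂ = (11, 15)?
Number of paths = 27977295

Inclusion–exclusion. Total paths: C(29, 12) = 51895935. Through P₁: C(10, 7)·C(19, 5) = 1395360. Through P₂: C(26, 11)·C(3, 1) = 23178480. Since P₁ is strictly southwest of P₂, a monotone path through both must visit P₁ then P₂; paths through both = C(10, 7)·C(16, 4)·C(3, 1) = 655200. Avoid both = 51895935 − 1395360 − 23178480 + 655200 = 27977295.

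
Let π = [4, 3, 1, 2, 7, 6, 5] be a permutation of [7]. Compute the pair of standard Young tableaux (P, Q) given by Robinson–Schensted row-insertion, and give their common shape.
P = [1, 2, 5] / [3, 6] / [4, 7];  Q = [1, 4, 5] / [2, 6] / [3, 7];  common shape = (3, 2, 2)

Row-insert the values π_1, π_2, … into P one at a time, bumping the leftmost entry strictly greater than the inserted value down to the next row. The recording tableau Q records, in position (i, j), the step at which that cell was added to P.
  Insert 4 (step 1): P = [4];  Q = [1]
  Insert 3 (step 2): P = [3] / [4];  Q = [1] / [2]
  Insert 1 (step 3): P = [1] / [3] / [4];  Q = [1] / [2] / [3]
  Insert 2 (step 4): P = [1, 2] / [3] / [4];  Q = [1, 4] / [2] / [3]
  Insert 7 (step 5): P = [1, 2, 7] / [3] / [4];  Q = [1, 4, 5] / [2] / [3]
  Insert 6 (step 6): P = [1, 2, 6] / [3, 7] / [4];  Q = [1, 4, 5] / [2, 6] / [3]
  Insert 5 (step 7): P = [1, 2, 5] / [3, 6] / [4, 7];  Q = [1, 4, 5] / [2, 6] / [3, 7]
Final shape: (3, 2, 2).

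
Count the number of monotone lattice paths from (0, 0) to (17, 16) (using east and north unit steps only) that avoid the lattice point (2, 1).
Number of paths = 701450550

Total paths from (0, 0) to (17, 16): C(33, 17) = 1166803110. Paths through (2, 1): (paths (0, 0) → (2, 1)) × (paths (2, 1) → (17, 16)) = C(3, 2) · C(30, 15) = 3 · 155117520 = 465352560. Avoidance count = 1166803110 − 465352560 = 701450550.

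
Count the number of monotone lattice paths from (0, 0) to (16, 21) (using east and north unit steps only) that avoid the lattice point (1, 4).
Number of paths = 10047161070

Total paths from (0, 0) to (16, 21): C(37, 16) = 12875774670. Paths through (1, 4): (paths (0, 0) → (1, 4)) × (paths (1, 4) → (16, 21)) = C(5, 1) · C(32, 15) = 5 · 565722720 = 2828613600. Avoidance count = 12875774670 − 2828613600 = 10047161070.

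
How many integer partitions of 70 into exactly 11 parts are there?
p(70, 11 parts) = 237489

Partitions of n into exactly k parts are in bijection with partitions of n − k into at most k parts (subtract 1 from each part). So p(70, exactly 11) = p(59, parts ≤ 11). Computing via the recurrence p(m, j) = p(m, j−1) + p(m−j, j) gives 237489.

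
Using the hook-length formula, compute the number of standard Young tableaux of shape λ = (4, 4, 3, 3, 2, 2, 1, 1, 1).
# SYT of shape (4, 4, 3, 3, 2, 2, 1, 1, 1) = 166658310

Hook-length formula: f^λ = n! / Π hook(c), product over all cells c of the Young diagram. For λ = (4, 4, 3, 3, 2, 2, 1, 1, 1), n = 21 boxes. Hook lengths by row (left-to-right, top-to-bottom): [12, 8, 5, 2]; [11, 7, 4, 1]; [9, 5, 2]; [8, 4, 1]; [6, 2]; [5, 1]; [3]; [2]; [1]. Product of hooks = 306561024000. So f^λ = 21! / 306561024000 = 51090942171709440000 / 306561024000 = 166658310.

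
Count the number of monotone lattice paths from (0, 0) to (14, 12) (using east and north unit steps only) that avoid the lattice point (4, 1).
Number of paths = 7894120

Total paths from (0, 0) to (14, 12): C(26, 14) = 9657700. Paths through (4, 1): (paths (0, 0) → (4, 1)) × (paths (4, 1) → (14, 12)) = C(5, 4) · C(21, 10) = 5 · 352716 = 1763580. Avoidance count = 9657700 − 1763580 = 7894120.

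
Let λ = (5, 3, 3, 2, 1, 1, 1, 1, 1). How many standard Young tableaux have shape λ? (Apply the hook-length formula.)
# SYT of shape (5, 3, 3, 2, 1, 1, 1, 1, 1) = 3877632

Hook-length formula: f^λ = n! / Π hook(c), product over all cells c of the Young diagram. For λ = (5, 3, 3, 2, 1, 1, 1, 1, 1), n = 18 boxes. Hook lengths by row (left-to-right, top-to-bottom): [13, 7, 5, 2, 1]; [10, 4, 2]; [9, 3, 1]; [7, 1]; [5]; [4]; [3]; [2]; [1]. Product of hooks = 1651104000. So f^λ = 18! / 1651104000 = 6402373705728000 / 1651104000 = 3877632.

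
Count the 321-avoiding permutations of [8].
C_8 = 1430

These 321-avoiding permutations are counted by the Catalan number C_n = (1/(n + 1)) · C(2n, n). For n = 8: C_8 = (1/9) · C(16, 8) = 12870/9 = 1430.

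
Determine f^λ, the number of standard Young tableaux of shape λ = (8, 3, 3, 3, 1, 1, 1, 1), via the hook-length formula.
# SYT of shape (8, 3, 3, 3, 1, 1, 1, 1) = 181060880

Hook-length formula: f^λ = n! / Π hook(c), product over all cells c of the Young diagram. For λ = (8, 3, 3, 3, 1, 1, 1, 1), n = 21 boxes. Hook lengths by row (left-to-right, top-to-bottom): [15, 10, 9, 5, 4, 3, 2, 1]; [9, 4, 3]; [8, 3, 2]; [7, 2, 1]; [4]; [3]; [2]; [1]. Product of hooks = 282175488000. So f^λ = 21! / 282175488000 = 51090942171709440000 / 282175488000 = 181060880.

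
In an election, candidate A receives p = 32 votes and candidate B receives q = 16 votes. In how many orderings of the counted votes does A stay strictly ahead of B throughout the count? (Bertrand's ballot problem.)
Strict-lead orderings = 751616304549

Total orderings of the 48 votes with 32 for A: C(48, 32) = 2254848913647. By the Bertrand ballot formula (Cycle Lemma / reflection principle), the number of orderings in which A is strictly ahead of B throughout is (p − q)/(p + q) · C(p + q, p) = (32 − 16)/(32 + 16) · 2254848913647 = 751616304549.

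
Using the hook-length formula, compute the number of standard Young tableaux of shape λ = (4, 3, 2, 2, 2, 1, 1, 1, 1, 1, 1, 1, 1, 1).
# SYT of shape (4, 3, 2, 2, 2, 1, 1, 1, 1, 1, 1, 1, 1, 1) = 11235840

Hook-length formula: f^λ = n! / Π hook(c), product over all cells c of the Young diagram. For λ = (4, 3, 2, 2, 2, 1, 1, 1, 1, 1, 1, 1, 1, 1), n = 22 boxes. Hook lengths by row (left-to-right, top-to-bottom): [17, 7, 3, 1]; [15, 5, 1]; [13, 3]; [12, 2]; [11, 1]; [9]; [8]; [7]; [6]; [5]; [4]; [3]; [2]; [1]. Product of hooks = 100037089152000. So f^λ = 22! / 100037089152000 = 1124000727777607680000 / 100037089152000 = 11235840.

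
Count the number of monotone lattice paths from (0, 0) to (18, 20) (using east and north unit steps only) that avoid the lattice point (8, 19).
Number of paths = 33553579785

Total paths from (0, 0) to (18, 20): C(38, 18) = 33578000610. Paths through (8, 19): (paths (0, 0) → (8, 19)) × (paths (8, 19) → (18, 20)) = C(27, 8) · C(11, 10) = 2220075 · 11 = 24420825. Avoidance count = 33578000610 − 24420825 = 33553579785.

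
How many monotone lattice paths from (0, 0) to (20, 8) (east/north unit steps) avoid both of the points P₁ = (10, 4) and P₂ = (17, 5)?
Number of paths = 1739584

Inclusion–exclusion. Total paths: C(28, 20) = 3108105. Through P₁: C(14, 10)·C(14, 10) = 1002001. Through P₂: C(22, 17)·C(6, 3) = 526680. Since P₁ is strictly southwest of P₂, a monotone path through both must visit P₁ then P₂; paths through both = C(14, 10)·C(8, 7)·C(6, 3) = 160160. Avoid both = 3108105 − 1002001 − 526680 + 160160 = 1739584.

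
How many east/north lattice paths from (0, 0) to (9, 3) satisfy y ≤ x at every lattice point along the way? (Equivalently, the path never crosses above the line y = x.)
Number of paths = 154

By the reflection principle (André's argument), the number of monotone paths to (9, 3) with n ≤ m that never go above y = x is C(12, 9) − C(12, 10) = 220 − 66 = 154.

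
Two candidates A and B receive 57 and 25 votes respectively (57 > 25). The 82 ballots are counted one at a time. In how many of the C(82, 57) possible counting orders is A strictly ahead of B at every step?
Strict-lead orderings = 295102879406935411968

Total orderings of the 82 votes with 57 for A: C(82, 57) = 756201128480271993168. By the Bertrand ballot formula (Cycle Lemma / reflection principle), the number of orderings in which A is strictly ahead of B throughout is (p − q)/(p + q) · C(p + q, p) = (57 − 25)/(57 + 25) · 756201128480271993168 = 295102879406935411968.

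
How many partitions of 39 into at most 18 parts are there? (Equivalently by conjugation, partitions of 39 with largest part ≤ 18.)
p(39, parts ≤ 18) = 28472

Use the recurrence p(n, m) = p(n, m−1) + p(n−m, m): either the largest part is < m (count p(n, m−1)) or the largest part is exactly m (remove one copy of m, count p(n−m, m)). With p(0, ·) = 1 this gives p(39, parts ≤ 18) = 28472. (By conjugating Young diagrams, this also counts partitions of 39 into at most 18 parts.)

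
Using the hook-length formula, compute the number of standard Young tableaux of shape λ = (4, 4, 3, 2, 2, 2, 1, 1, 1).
# SYT of shape (4, 4, 3, 2, 2, 2, 1, 1, 1) = 40310400

Hook-length formula: f^λ = n! / Π hook(c), product over all cells c of the Young diagram. For λ = (4, 4, 3, 2, 2, 2, 1, 1, 1), n = 20 boxes. Hook lengths by row (left-to-right, top-to-bottom): [12, 8, 4, 2]; [11, 7, 3, 1]; [9, 5, 1]; [7, 3]; [6, 2]; [5, 1]; [3]; [2]; [1]. Product of hooks = 60354201600. So f^λ = 20! / 60354201600 = 2432902008176640000 / 60354201600 = 40310400.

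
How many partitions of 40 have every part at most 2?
p(40, parts ≤ 2) = 21

Use the recurrence p(n, m) = p(n, m−1) + p(n−m, m): either the largest part is < m (count p(n, m−1)) or the largest part is exactly m (remove one copy of m, count p(n−m, m)). With p(0, ·) = 1 this gives p(40, parts ≤ 2) = 21. (By conjugating Young diagrams, this also counts partitions of 40 into at most 2 parts.)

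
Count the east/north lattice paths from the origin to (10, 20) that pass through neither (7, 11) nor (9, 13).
Number of paths = 20591927

Inclusion–exclusion. Total paths: C(30, 10) = 30045015. Through P₁: C(18, 7)·C(12, 3) = 7001280. Through P₂: C(22, 9)·C(8, 1) = 3979360. Since P₁ is strictly southwest of P₂, a monotone path through both must visit P₁ then P₂; paths through both = C(18, 7)·C(4, 2)·C(8, 1) = 1527552. Avoid both = 30045015 − 7001280 − 3979360 + 1527552 = 20591927.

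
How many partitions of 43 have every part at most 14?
p(43, parts ≤ 14) = 45326

Use the recurrence p(n, m) = p(n, m−1) + p(n−m, m): either the largest part is < m (count p(n, m−1)) or the largest part is exactly m (remove one copy of m, count p(n−m, m)). With p(0, ·) = 1 this gives p(43, parts ≤ 14) = 45326. (By conjugating Young diagrams, this also counts partitions of 43 into at most 14 parts.)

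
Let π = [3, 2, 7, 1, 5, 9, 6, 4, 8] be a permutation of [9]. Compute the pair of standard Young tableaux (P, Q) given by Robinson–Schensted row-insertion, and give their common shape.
P = [1, 4, 6, 8] / [2, 5, 9] / [3, 7];  Q = [1, 3, 6, 9] / [2, 5, 7] / [4, 8];  common shape = (4, 3, 2)

Row-insert the values π_1, π_2, … into P one at a time, bumping the leftmost entry strictly greater than the inserted value down to the next row. The recording tableau Q records, in position (i, j), the step at which that cell was added to P.
  Insert 3 (step 1): P = [3];  Q = [1]
  Insert 2 (step 2): P = [2] / [3];  Q = [1] / [2]
  Insert 7 (step 3): P = [2, 7] / [3];  Q = [1, 3] / [2]
  Insert 1 (step 4): P = [1, 7] / [2] / [3];  Q = [1, 3] / [2] / [4]
  Insert 5 (step 5): P = [1, 5] / [2, 7] / [3];  Q = [1, 3] / [2, 5] / [4]
  Insert 9 (step 6): P = [1, 5, 9] / [2, 7] / [3];  Q = [1, 3, 6] / [2, 5] / [4]
  Insert 6 (step 7): P = [1, 5, 6] / [2, 7, 9] / [3];  Q = [1, 3, 6] / [2, 5, 7] / [4]
  Insert 4 (step 8): P = [1, 4, 6] / [2, 5, 9] / [3, 7];  Q = [1, 3, 6] / [2, 5, 7] / [4, 8]
  Insert 8 (step 9): P = [1, 4, 6, 8] / [2, 5, 9] / [3, 7];  Q = [1, 3, 6, 9] / [2, 5, 7] / [4, 8]
Final shape: (4, 3, 2).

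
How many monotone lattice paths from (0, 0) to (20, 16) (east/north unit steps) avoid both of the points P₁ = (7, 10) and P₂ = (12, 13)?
Number of paths = 6101858994

Inclusion–exclusion. Total paths: C(36, 20) = 7307872110. Through P₁: C(17, 7)·C(19, 13) = 527663136. Through P₂: C(25, 12)·C(11, 8) = 858049500. Since P₁ is strictly southwest of P₂, a monotone path through both must visit P₁ then P₂; paths through both = C(17, 7)·C(8, 5)·C(11, 8) = 179699520. Avoid both = 7307872110 − 527663136 − 858049500 + 179699520 = 6101858994.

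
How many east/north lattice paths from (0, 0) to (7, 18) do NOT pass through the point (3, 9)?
Number of paths = 323400

Total paths from (0, 0) to (7, 18): C(25, 7) = 480700. Paths through (3, 9): (paths (0, 0) → (3, 9)) × (paths (3, 9) → (7, 18)) = C(12, 3) · C(13, 4) = 220 · 715 = 157300. Avoidance count = 480700 − 157300 = 323400.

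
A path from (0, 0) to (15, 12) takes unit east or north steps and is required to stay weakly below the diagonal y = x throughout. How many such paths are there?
Number of paths = 4345965

By the reflection principle (André's argument), the number of monotone paths to (15, 12) with n ≤ m that never go above y = x is C(27, 15) − C(27, 16) = 17383860 − 13037895 = 4345965.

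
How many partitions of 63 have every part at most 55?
p(63, parts ≤ 55) = 1505454

Use the recurrence p(n, m) = p(n, m−1) + p(n−m, m): either the largest part is < m (count p(n, m−1)) or the largest part is exactly m (remove one copy of m, count p(n−m, m)). With p(0, ·) = 1 this gives p(63, parts ≤ 55) = 1505454. (By conjugating Young diagrams, this also counts partitions of 63 into at most 55 parts.)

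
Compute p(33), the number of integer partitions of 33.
p(33) = 10143

Compute p(n) via the recurrence p(n, m) = p(n, m−1) + p(n−m, m), where p(n, m) counts partitions of n with all parts ≤ m and p(n) = p(n, n). The base cases are p(0, m) = 1 and p(n, 0) = 0 for n > 0. Filling the table yields p(33) = 10143. (Euler's pentagonal recurrence is an alternative.)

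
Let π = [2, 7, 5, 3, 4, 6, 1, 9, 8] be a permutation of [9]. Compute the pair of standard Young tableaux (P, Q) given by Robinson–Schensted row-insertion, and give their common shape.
P = [1, 3, 4, 6, 8] / [2, 9] / [5] / [7];  Q = [1, 2, 5, 6, 8] / [3, 9] / [4] / [7];  common shape = (5, 2, 1, 1)

Row-insert the values π_1, π_2, … into P one at a time, bumping the leftmost entry strictly greater than the inserted value down to the next row. The recording tableau Q records, in position (i, j), the step at which that cell was added to P.
  Insert 2 (step 1): P = [2];  Q = [1]
  Insert 7 (step 2): P = [2, 7];  Q = [1, 2]
  Insert 5 (step 3): P = [2, 5] / [7];  Q = [1, 2] / [3]
  Insert 3 (step 4): P = [2, 3] / [5] / [7];  Q = [1, 2] / [3] / [4]
  Insert 4 (step 5): P = [2, 3, 4] / [5] / [7];  Q = [1, 2, 5] / [3] / [4]
  Insert 6 (step 6): P = [2, 3, 4, 6] / [5] / [7];  Q = [1, 2, 5, 6] / [3] / [4]
  Insert 1 (step 7): P = [1, 3, 4, 6] / [2] / [5] / [7];  Q = [1, 2, 5, 6] / [3] / [4] / [7]
  Insert 9 (step 8): P = [1, 3, 4, 6, 9] / [2] / [5] / [7];  Q = [1, 2, 5, 6, 8] / [3] / [4] / [7]
  Insert 8 (step 9): P = [1, 3, 4, 6, 8] / [2, 9] / [5] / [7];  Q = [1, 2, 5, 6, 8] / [3, 9] / [4] / [7]
Final shape: (5, 2, 1, 1).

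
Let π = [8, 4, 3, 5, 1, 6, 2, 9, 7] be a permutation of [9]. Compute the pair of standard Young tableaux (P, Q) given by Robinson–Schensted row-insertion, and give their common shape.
P = [1, 2, 6, 7] / [3, 5, 9] / [4] / [8];  Q = [1, 4, 6, 8] / [2, 7, 9] / [3] / [5];  common shape = (4, 3, 1, 1)

Row-insert the values π_1, π_2, … into P one at a time, bumping the leftmost entry strictly greater than the inserted value down to the next row. The recording tableau Q records, in position (i, j), the step at which that cell was added to P.
  Insert 8 (step 1): P = [8];  Q = [1]
  Insert 4 (step 2): P = [4] / [8];  Q = [1] / [2]
  Insert 3 (step 3): P = [3] / [4] / [8];  Q = [1] / [2] / [3]
  Insert 5 (step 4): P = [3, 5] / [4] / [8];  Q = [1, 4] / [2] / [3]
  Insert 1 (step 5): P = [1, 5] / [3] / [4] / [8];  Q = [1, 4] / [2] / [3] / [5]
  Insert 6 (step 6): P = [1, 5, 6] / [3] / [4] / [8];  Q = [1, 4, 6] / [2] / [3] / [5]
  Insert 2 (step 7): P = [1, 2, 6] / [3, 5] / [4] / [8];  Q = [1, 4, 6] / [2, 7] / [3] / [5]
  Insert 9 (step 8): P = [1, 2, 6, 9] / [3, 5] / [4] / [8];  Q = [1, 4, 6, 8] / [2, 7] / [3] / [5]
  Insert 7 (step 9): P = [1, 2, 6, 7] / [3, 5, 9] / [4] / [8];  Q = [1, 4, 6, 8] / [2, 7, 9] / [3] / [5]
Final shape: (4, 3, 1, 1).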